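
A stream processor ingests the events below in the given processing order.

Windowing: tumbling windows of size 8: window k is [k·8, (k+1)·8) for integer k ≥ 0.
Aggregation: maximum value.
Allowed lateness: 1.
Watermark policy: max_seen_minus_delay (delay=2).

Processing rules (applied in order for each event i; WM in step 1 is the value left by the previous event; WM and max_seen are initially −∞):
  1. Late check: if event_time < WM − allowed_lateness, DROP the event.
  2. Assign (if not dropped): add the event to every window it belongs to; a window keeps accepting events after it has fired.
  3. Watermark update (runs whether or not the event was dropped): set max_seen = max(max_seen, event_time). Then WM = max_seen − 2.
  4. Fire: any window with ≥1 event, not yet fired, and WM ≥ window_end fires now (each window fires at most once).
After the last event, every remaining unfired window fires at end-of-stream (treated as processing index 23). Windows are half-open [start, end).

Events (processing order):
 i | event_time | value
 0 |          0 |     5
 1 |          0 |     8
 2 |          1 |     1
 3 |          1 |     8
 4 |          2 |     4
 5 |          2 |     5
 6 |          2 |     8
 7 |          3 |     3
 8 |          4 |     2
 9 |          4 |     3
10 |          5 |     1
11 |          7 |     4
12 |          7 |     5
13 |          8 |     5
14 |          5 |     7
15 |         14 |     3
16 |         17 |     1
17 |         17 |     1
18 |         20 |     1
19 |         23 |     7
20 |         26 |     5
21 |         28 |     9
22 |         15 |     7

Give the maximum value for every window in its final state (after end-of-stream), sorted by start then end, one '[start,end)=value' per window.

[0,8)=8 [8,16)=5 [16,24)=7 [24,32)=9

i=0 t=0 v=5: → [0,8); WM=-2
i=1 t=0 v=8: → [0,8); WM=-2
i=2 t=1 v=1: → [0,8); WM=-1
i=3 t=1 v=8: → [0,8); WM=-1
i=4 t=2 v=4: → [0,8); WM=0
i=5 t=2 v=5: → [0,8); WM=0
i=6 t=2 v=8: → [0,8); WM=0
i=7 t=3 v=3: → [0,8); WM=1
i=8 t=4 v=2: → [0,8); WM=2
i=9 t=4 v=3: → [0,8); WM=2
i=10 t=5 v=1: → [0,8); WM=3
i=11 t=7 v=4: → [0,8); WM=5
i=12 t=7 v=5: → [0,8); WM=5
i=13 t=8 v=5: → [8,16); WM=6
i=14 t=5 v=7: → [0,8); WM=6
i=15 t=14 v=3: → [8,16); WM=12; [0,8) fires=8
i=16 t=17 v=1: → [16,24); WM=15
i=17 t=17 v=1: → [16,24); WM=15
i=18 t=20 v=1: → [16,24); WM=18; [8,16) fires=5
i=19 t=23 v=7: → [16,24); WM=21
i=20 t=26 v=5: → [24,32); WM=24; [16,24) fires=7
i=21 t=28 v=9: → [24,32); WM=26
i=22 t=15 v=7: DROP (t<26-1); WM=26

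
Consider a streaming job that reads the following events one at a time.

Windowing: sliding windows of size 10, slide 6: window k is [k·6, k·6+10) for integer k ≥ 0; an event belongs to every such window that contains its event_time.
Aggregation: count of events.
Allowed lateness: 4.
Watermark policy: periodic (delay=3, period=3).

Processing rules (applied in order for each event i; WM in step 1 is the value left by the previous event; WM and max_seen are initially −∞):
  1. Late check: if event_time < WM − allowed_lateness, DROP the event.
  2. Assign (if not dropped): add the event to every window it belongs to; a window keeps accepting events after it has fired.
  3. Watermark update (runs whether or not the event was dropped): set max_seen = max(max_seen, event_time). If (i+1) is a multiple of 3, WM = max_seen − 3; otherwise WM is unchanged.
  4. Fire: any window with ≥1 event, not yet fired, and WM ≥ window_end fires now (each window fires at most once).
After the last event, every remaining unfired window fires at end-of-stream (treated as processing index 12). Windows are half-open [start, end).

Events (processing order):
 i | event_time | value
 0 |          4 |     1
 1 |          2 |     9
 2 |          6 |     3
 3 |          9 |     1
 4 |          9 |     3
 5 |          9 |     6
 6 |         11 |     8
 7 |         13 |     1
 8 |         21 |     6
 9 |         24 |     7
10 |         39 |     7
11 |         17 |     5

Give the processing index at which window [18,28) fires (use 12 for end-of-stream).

i=0 t=4 v=1: → [0,10); WM=−∞
i=1 t=2 v=9: → [0,10); WM=−∞
i=2 t=6 v=3: → [6,16),[0,10); WM=3
i=3 t=9 v=1: → [6,16),[0,10); WM=3
i=4 t=9 v=3: → [6,16),[0,10); WM=3
i=5 t=9 v=6: → [6,16),[0,10); WM=6
i=6 t=11 v=8: → [6,16); WM=6
i=7 t=13 v=1: → [12,22),[6,16); WM=6
i=8 t=21 v=6: → [18,28),[12,22); WM=18; [0,10) fires=6 [6,16) fires=6
i=9 t=24 v=7: → [24,34),[18,28); WM=18
i=10 t=39 v=7: → [36,46),[30,40); WM=18
i=11 t=17 v=5: → [12,22); WM=36; [12,22) fires=3 [18,28) fires=2 [24,34) fires=1

11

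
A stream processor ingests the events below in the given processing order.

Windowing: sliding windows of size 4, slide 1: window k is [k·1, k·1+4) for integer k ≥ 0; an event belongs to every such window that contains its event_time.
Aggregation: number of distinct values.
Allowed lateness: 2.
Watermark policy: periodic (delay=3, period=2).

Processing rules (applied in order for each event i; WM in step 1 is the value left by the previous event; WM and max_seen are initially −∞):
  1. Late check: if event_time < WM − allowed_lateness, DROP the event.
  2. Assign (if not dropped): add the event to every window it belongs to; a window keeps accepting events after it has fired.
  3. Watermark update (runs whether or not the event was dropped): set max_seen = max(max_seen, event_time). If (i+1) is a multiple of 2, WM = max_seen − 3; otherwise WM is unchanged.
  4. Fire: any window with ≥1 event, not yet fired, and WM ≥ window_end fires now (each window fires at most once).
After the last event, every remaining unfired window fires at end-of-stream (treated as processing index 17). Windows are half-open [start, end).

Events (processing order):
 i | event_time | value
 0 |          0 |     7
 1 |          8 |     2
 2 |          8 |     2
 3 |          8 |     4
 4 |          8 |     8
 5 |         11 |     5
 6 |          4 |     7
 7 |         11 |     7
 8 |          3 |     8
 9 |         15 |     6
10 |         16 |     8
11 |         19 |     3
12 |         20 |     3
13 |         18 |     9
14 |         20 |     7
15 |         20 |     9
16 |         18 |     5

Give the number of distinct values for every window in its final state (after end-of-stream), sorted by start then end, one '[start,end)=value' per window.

i=0 t=0 v=7: → [0,4); WM=−∞
i=1 t=8 v=2: → [8,12),[7,11),[6,10),[5,9); WM=5; [0,4) fires=1
i=2 t=8 v=2: → [8,12),[7,11),[6,10),[5,9); WM=5
i=3 t=8 v=4: → [8,12),[7,11),[6,10),[5,9); WM=5
i=4 t=8 v=8: → [8,12),[7,11),[6,10),[5,9); WM=5
i=5 t=11 v=5: → [11,15),[10,14),[9,13),[8,12); WM=8
i=6 t=4 v=7: DROP (t<8-2); WM=8
i=7 t=11 v=7: → [11,15),[10,14),[9,13),[8,12); WM=8
i=8 t=3 v=8: DROP (t<8-2); WM=8
i=9 t=15 v=6: → [15,19),[14,18),[13,17),[12,16); WM=12; [5,9) fires=3 [6,10) fires=3 [7,11) fires=3 [8,12) fires=5
i=10 t=16 v=8: → [16,20),[15,19),[14,18),[13,17); WM=12
i=11 t=19 v=3: → [19,23),[18,22),[17,21),[16,20); WM=16; [9,13) fires=2 [10,14) fires=2 [11,15) fires=2 [12,16) fires=1
i=12 t=20 v=3: → [20,24),[19,23),[18,22),[17,21); WM=16
i=13 t=18 v=9: → [18,22),[17,21),[16,20),[15,19); WM=17; [13,17) fires=2
i=14 t=20 v=7: → [20,24),[19,23),[18,22),[17,21); WM=17
i=15 t=20 v=9: → [20,24),[19,23),[18,22),[17,21); WM=17
i=16 t=18 v=5: → [18,22),[17,21),[16,20),[15,19); WM=17

[0,4)=1 [5,9)=3 [6,10)=3 [7,11)=3 [8,12)=5 [9,13)=2 [10,14)=2 [11,15)=2 [12,16)=1 [13,17)=2 [14,18)=2 [15,19)=4 [16,20)=4 [17,21)=4 [18,22)=4 [19,23)=3 [20,24)=3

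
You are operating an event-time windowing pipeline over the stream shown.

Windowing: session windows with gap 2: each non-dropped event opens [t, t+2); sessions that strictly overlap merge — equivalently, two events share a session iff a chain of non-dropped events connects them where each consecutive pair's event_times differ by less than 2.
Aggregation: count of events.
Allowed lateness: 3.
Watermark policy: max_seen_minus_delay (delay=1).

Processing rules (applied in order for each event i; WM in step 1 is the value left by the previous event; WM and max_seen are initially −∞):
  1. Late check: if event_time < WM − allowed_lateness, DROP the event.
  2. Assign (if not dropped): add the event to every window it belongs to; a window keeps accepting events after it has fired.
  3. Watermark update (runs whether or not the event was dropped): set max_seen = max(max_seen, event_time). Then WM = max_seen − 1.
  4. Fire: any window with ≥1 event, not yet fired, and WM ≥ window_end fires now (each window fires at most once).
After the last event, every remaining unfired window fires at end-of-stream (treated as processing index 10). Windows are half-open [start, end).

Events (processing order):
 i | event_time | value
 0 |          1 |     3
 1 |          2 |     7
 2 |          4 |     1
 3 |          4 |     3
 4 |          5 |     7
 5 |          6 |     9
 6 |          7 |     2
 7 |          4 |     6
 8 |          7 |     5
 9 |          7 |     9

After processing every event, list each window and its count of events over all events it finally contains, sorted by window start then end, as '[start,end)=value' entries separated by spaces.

i=0 t=1 v=3: → [1,3); WM=0
i=1 t=2 v=7: → [1,4); WM=1
i=2 t=4 v=1: → [4,6); WM=3
i=3 t=4 v=3: → [4,6); WM=3
i=4 t=5 v=7: → [4,7); WM=4
i=5 t=6 v=9: → [4,8); WM=5
i=6 t=7 v=2: → [4,9); WM=6
i=7 t=4 v=6: → [4,9); WM=6
i=8 t=7 v=5: → [4,9); WM=6
i=9 t=7 v=9: → [4,9); WM=6

[1,4)=2 [4,9)=8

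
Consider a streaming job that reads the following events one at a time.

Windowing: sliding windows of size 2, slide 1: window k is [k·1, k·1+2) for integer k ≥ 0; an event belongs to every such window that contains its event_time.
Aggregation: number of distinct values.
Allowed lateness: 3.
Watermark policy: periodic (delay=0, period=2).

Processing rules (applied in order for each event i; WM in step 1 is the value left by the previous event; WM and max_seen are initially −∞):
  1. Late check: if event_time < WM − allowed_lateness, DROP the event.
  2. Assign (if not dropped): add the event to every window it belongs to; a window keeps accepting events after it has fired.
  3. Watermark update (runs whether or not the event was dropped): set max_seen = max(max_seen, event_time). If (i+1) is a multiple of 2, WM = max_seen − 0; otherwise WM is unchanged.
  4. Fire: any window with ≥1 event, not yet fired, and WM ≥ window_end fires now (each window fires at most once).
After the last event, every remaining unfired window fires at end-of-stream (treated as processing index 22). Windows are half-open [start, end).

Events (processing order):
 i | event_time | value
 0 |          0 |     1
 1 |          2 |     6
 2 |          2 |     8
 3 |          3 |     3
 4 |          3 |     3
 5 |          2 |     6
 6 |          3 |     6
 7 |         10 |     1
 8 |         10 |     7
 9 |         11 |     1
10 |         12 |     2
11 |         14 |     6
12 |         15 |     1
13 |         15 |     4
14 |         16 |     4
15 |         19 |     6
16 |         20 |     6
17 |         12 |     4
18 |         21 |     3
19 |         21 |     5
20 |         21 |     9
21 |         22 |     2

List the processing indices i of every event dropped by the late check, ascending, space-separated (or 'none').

i=0 t=0 v=1: → [0,2); WM=−∞
i=1 t=2 v=6: → [2,4),[1,3); WM=2; [0,2) fires=1
i=2 t=2 v=8: → [2,4),[1,3); WM=2
i=3 t=3 v=3: → [3,5),[2,4); WM=3; [1,3) fires=2
i=4 t=3 v=3: → [3,5),[2,4); WM=3
i=5 t=2 v=6: → [2,4),[1,3); WM=3
i=6 t=3 v=6: → [3,5),[2,4); WM=3
i=7 t=10 v=1: → [10,12),[9,11); WM=10; [2,4) fires=3 [3,5) fires=2
i=8 t=10 v=7: → [10,12),[9,11); WM=10
i=9 t=11 v=1: → [11,13),[10,12); WM=11; [9,11) fires=2
i=10 t=12 v=2: → [12,14),[11,13); WM=11
i=11 t=14 v=6: → [14,16),[13,15); WM=14; [10,12) fires=2 [11,13) fires=2 [12,14) fires=1
i=12 t=15 v=1: → [15,17),[14,16); WM=14
i=13 t=15 v=4: → [15,17),[14,16); WM=15; [13,15) fires=1
i=14 t=16 v=4: → [16,18),[15,17); WM=15
i=15 t=19 v=6: → [19,21),[18,20); WM=19; [14,16) fires=3 [15,17) fires=2 [16,18) fires=1
i=16 t=20 v=6: → [20,22),[19,21); WM=19
i=17 t=12 v=4: DROP (t<19-3); WM=20; [18,20) fires=1
i=18 t=21 v=3: → [21,23),[20,22); WM=20
i=19 t=21 v=5: → [21,23),[20,22); WM=21; [19,21) fires=1
i=20 t=21 v=9: → [21,23),[20,22); WM=21
i=21 t=22 v=2: → [22,24),[21,23); WM=22; [20,22) fires=4

17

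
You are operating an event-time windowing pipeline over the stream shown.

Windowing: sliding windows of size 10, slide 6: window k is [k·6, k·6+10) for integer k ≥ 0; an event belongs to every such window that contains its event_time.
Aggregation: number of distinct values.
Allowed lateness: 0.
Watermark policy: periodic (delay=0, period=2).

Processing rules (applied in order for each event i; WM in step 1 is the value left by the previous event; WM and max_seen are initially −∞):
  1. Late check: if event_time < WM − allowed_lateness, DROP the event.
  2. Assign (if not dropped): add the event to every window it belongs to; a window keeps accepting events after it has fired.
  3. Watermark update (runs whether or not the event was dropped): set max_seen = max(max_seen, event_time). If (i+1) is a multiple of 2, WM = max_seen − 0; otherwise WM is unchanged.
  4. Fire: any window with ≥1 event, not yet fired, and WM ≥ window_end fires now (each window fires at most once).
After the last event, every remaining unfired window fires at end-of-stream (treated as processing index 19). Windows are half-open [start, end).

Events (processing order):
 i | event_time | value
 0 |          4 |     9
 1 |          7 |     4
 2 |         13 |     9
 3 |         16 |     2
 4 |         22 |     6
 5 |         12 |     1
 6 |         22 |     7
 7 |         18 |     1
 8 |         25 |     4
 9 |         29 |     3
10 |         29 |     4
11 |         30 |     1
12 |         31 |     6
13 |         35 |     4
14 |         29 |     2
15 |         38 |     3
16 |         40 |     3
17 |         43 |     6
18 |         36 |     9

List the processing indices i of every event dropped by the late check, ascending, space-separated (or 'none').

i=0 t=4 v=9: → [0,10); WM=−∞
i=1 t=7 v=4: → [6,16),[0,10); WM=7
i=2 t=13 v=9: → [12,22),[6,16); WM=7
i=3 t=16 v=2: → [12,22); WM=16; [0,10) fires=2 [6,16) fires=2
i=4 t=22 v=6: → [18,28); WM=16
i=5 t=12 v=1: DROP (t<16-0); WM=22; [12,22) fires=2
i=6 t=22 v=7: → [18,28); WM=22
i=7 t=18 v=1: DROP (t<22-0); WM=22
i=8 t=25 v=4: → [24,34),[18,28); WM=22
i=9 t=29 v=3: → [24,34); WM=29; [18,28) fires=3
i=10 t=29 v=4: → [24,34); WM=29
i=11 t=30 v=1: → [30,40),[24,34); WM=30
i=12 t=31 v=6: → [30,40),[24,34); WM=30
i=13 t=35 v=4: → [30,40); WM=35; [24,34) fires=4
i=14 t=29 v=2: DROP (t<35-0); WM=35
i=15 t=38 v=3: → [36,46),[30,40); WM=38
i=16 t=40 v=3: → [36,46); WM=38
i=17 t=43 v=6: → [42,52),[36,46); WM=43; [30,40) fires=4
i=18 t=36 v=9: DROP (t<43-0); WM=43

5 7 14 18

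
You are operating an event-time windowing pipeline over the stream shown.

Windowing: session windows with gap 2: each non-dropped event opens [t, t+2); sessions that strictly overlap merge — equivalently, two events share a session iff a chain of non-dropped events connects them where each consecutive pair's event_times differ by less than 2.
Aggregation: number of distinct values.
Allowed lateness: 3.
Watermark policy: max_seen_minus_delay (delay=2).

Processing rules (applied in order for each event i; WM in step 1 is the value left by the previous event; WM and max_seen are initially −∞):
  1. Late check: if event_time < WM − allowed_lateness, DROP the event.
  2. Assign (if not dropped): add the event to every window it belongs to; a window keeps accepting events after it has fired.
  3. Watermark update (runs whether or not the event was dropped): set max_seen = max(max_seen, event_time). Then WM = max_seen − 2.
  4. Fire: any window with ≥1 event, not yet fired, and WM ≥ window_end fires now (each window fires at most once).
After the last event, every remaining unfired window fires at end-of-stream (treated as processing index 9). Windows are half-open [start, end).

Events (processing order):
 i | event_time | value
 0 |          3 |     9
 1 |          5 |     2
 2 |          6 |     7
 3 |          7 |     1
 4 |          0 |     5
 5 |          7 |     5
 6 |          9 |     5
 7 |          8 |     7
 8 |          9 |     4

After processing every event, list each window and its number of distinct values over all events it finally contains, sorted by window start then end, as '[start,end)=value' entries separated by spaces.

[3,5)=1 [5,11)=5

i=0 t=3 v=9: → [3,5); WM=1
i=1 t=5 v=2: → [5,7); WM=3
i=2 t=6 v=7: → [5,8); WM=4
i=3 t=7 v=1: → [5,9); WM=5
i=4 t=0 v=5: DROP (t<5-3); WM=5
i=5 t=7 v=5: → [5,9); WM=5
i=6 t=9 v=5: → [9,11); WM=7
i=7 t=8 v=7: → [5,11); WM=7
i=8 t=9 v=4: → [5,11); WM=7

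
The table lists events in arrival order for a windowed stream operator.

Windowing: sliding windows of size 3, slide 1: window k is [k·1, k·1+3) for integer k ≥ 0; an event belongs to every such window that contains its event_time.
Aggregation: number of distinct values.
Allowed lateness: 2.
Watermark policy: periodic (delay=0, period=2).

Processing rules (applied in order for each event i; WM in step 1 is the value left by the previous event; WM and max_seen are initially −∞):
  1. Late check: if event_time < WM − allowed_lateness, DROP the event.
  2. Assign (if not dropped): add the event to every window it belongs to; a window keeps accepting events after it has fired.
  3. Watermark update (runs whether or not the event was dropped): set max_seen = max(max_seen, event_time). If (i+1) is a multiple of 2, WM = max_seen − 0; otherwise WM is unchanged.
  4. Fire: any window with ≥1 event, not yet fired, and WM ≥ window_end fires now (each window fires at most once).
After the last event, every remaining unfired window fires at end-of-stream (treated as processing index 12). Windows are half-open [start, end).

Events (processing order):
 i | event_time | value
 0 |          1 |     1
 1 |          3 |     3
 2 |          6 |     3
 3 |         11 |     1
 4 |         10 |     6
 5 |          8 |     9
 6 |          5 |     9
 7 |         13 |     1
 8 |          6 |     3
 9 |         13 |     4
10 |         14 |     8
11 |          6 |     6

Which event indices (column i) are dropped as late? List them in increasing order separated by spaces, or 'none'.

i=0 t=1 v=1: → [1,4),[0,3); WM=−∞
i=1 t=3 v=3: → [3,6),[2,5),[1,4); WM=3; [0,3) fires=1
i=2 t=6 v=3: → [6,9),[5,8),[4,7); WM=3
i=3 t=11 v=1: → [11,14),[10,13),[9,12); WM=11; [1,4) fires=2 [2,5) fires=1 [3,6) fires=1 [4,7) fires=1 [5,8) fires=1 [6,9) fires=1
i=4 t=10 v=6: → [10,13),[9,12),[8,11); WM=11; [8,11) fires=1
i=5 t=8 v=9: DROP (t<11-2); WM=11
i=6 t=5 v=9: DROP (t<11-2); WM=11
i=7 t=13 v=1: → [13,16),[12,15),[11,14); WM=13; [9,12) fires=2 [10,13) fires=2
i=8 t=6 v=3: DROP (t<13-2); WM=13
i=9 t=13 v=4: → [13,16),[12,15),[11,14); WM=13
i=10 t=14 v=8: → [14,17),[13,16),[12,15); WM=13
i=11 t=6 v=6: DROP (t<13-2); WM=14; [11,14) fires=2

5 6 8 11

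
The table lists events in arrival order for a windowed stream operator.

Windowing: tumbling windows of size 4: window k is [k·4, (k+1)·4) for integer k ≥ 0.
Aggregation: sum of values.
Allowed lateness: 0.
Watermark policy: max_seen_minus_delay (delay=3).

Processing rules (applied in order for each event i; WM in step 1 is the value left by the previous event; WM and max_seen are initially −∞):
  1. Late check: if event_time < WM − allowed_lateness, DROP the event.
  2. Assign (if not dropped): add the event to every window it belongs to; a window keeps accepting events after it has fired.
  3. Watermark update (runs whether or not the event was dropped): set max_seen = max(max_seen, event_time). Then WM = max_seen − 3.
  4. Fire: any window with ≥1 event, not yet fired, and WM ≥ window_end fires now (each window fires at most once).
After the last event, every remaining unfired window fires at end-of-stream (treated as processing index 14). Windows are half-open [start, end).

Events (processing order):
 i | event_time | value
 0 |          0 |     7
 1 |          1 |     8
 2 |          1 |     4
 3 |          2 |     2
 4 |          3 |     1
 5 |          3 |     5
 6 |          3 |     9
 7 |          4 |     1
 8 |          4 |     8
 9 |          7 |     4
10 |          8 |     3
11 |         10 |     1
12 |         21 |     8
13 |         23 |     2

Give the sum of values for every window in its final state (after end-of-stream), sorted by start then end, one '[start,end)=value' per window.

i=0 t=0 v=7: → [0,4); WM=-3
i=1 t=1 v=8: → [0,4); WM=-2
i=2 t=1 v=4: → [0,4); WM=-2
i=3 t=2 v=2: → [0,4); WM=-1
i=4 t=3 v=1: → [0,4); WM=0
i=5 t=3 v=5: → [0,4); WM=0
i=6 t=3 v=9: → [0,4); WM=0
i=7 t=4 v=1: → [4,8); WM=1
i=8 t=4 v=8: → [4,8); WM=1
i=9 t=7 v=4: → [4,8); WM=4; [0,4) fires=36
i=10 t=8 v=3: → [8,12); WM=5
i=11 t=10 v=1: → [8,12); WM=7
i=12 t=21 v=8: → [20,24); WM=18; [4,8) fires=13 [8,12) fires=4
i=13 t=23 v=2: → [20,24); WM=20

[0,4)=36 [4,8)=13 [8,12)=4 [20,24)=10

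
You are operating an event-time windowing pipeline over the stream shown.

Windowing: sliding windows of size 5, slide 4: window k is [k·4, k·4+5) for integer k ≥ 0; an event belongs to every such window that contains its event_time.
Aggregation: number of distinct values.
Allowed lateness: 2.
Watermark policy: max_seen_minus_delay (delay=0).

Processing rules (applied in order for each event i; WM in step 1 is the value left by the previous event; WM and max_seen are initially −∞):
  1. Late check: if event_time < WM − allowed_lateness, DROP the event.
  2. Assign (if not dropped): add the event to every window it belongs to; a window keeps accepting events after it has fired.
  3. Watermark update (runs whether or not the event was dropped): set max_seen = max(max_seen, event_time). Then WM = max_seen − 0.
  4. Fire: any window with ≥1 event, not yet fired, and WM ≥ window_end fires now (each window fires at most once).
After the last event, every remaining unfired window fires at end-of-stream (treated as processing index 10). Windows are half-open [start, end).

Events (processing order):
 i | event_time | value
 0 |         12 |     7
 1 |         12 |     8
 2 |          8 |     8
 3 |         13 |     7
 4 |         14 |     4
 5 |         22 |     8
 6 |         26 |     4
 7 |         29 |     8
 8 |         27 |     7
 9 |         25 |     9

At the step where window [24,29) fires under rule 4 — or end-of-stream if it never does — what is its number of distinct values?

1

i=0 t=12 v=7: → [12,17),[8,13); WM=12
i=1 t=12 v=8: → [12,17),[8,13); WM=12
i=2 t=8 v=8: DROP (t<12-2); WM=12
i=3 t=13 v=7: → [12,17); WM=13; [8,13) fires=2
i=4 t=14 v=4: → [12,17); WM=14
i=5 t=22 v=8: → [20,25); WM=22; [12,17) fires=3
i=6 t=26 v=4: → [24,29); WM=26; [20,25) fires=1
i=7 t=29 v=8: → [28,33); WM=29; [24,29) fires=1
i=8 t=27 v=7: → [24,29); WM=29
i=9 t=25 v=9: DROP (t<29-2); WM=29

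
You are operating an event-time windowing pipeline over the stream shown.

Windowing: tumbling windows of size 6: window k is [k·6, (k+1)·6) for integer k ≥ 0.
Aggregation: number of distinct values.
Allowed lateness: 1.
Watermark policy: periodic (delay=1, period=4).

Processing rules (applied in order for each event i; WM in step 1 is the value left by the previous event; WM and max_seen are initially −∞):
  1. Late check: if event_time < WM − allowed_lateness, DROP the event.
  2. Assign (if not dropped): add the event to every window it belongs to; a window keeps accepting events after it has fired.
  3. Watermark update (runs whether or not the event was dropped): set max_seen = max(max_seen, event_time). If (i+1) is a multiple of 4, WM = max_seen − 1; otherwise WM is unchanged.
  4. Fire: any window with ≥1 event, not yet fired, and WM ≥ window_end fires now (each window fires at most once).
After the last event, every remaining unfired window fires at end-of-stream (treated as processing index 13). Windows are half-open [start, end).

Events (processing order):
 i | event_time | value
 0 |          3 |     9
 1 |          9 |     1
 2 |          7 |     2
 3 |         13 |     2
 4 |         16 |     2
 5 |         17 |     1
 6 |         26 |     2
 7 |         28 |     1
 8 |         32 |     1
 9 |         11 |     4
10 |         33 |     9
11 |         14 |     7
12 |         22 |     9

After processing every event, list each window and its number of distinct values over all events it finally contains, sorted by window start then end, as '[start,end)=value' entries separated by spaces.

i=0 t=3 v=9: → [0,6); WM=−∞
i=1 t=9 v=1: → [6,12); WM=−∞
i=2 t=7 v=2: → [6,12); WM=−∞
i=3 t=13 v=2: → [12,18); WM=12; [0,6) fires=1 [6,12) fires=2
i=4 t=16 v=2: → [12,18); WM=12
i=5 t=17 v=1: → [12,18); WM=12
i=6 t=26 v=2: → [24,30); WM=12
i=7 t=28 v=1: → [24,30); WM=27; [12,18) fires=2
i=8 t=32 v=1: → [30,36); WM=27
i=9 t=11 v=4: DROP (t<27-1); WM=27
i=10 t=33 v=9: → [30,36); WM=27
i=11 t=14 v=7: DROP (t<27-1); WM=32; [24,30) fires=2
i=12 t=22 v=9: DROP (t<32-1); WM=32

[0,6)=1 [6,12)=2 [12,18)=2 [24,30)=2 [30,36)=2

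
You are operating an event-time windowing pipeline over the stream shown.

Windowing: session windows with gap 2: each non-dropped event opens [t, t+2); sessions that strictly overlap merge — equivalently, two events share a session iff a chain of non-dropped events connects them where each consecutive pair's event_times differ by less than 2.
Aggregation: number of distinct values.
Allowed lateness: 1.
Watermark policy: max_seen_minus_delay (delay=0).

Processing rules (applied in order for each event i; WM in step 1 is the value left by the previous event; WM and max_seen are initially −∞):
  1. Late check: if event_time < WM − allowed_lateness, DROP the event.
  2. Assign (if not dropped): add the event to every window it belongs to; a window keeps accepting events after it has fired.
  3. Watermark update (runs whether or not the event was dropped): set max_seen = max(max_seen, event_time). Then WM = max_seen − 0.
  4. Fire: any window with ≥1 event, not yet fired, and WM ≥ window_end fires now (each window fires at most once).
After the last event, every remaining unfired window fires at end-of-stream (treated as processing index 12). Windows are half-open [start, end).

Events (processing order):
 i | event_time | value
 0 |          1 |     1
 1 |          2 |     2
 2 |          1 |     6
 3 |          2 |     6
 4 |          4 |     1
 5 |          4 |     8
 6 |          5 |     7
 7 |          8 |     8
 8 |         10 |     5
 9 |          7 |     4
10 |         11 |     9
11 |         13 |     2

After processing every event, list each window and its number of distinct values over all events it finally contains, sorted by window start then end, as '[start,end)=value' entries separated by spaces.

[1,4)=3 [4,7)=3 [8,10)=1 [10,13)=2 [13,15)=1

i=0 t=1 v=1: → [1,3); WM=1
i=1 t=2 v=2: → [1,4); WM=2
i=2 t=1 v=6: → [1,4); WM=2
i=3 t=2 v=6: → [1,4); WM=2
i=4 t=4 v=1: → [4,6); WM=4
i=5 t=4 v=8: → [4,6); WM=4
i=6 t=5 v=7: → [4,7); WM=5
i=7 t=8 v=8: → [8,10); WM=8
i=8 t=10 v=5: → [10,12); WM=10
i=9 t=7 v=4: DROP (t<10-1); WM=10
i=10 t=11 v=9: → [10,13); WM=11
i=11 t=13 v=2: → [13,15); WM=13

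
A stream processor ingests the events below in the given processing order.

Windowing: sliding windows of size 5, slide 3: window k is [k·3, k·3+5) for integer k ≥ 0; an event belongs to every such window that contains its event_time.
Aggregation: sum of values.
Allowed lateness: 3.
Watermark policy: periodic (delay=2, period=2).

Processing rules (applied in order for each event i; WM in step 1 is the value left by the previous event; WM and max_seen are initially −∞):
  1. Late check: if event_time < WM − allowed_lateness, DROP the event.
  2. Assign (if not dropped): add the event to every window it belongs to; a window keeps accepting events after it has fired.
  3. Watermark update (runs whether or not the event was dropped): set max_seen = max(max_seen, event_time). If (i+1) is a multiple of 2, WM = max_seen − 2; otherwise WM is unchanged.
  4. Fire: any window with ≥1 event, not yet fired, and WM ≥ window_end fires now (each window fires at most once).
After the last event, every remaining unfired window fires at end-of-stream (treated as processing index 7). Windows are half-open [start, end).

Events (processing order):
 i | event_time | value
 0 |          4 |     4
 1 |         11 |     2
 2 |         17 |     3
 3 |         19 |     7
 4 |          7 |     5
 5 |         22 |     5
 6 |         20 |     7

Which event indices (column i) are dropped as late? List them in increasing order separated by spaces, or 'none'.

4

i=0 t=4 v=4: → [3,8),[0,5); WM=−∞
i=1 t=11 v=2: → [9,14); WM=9; [0,5) fires=4 [3,8) fires=4
i=2 t=17 v=3: → [15,20); WM=9
i=3 t=19 v=7: → [18,23),[15,20); WM=17; [9,14) fires=2
i=4 t=7 v=5: DROP (t<17-3); WM=17
i=5 t=22 v=5: → [21,26),[18,23); WM=20; [15,20) fires=10
i=6 t=20 v=7: → [18,23); WM=20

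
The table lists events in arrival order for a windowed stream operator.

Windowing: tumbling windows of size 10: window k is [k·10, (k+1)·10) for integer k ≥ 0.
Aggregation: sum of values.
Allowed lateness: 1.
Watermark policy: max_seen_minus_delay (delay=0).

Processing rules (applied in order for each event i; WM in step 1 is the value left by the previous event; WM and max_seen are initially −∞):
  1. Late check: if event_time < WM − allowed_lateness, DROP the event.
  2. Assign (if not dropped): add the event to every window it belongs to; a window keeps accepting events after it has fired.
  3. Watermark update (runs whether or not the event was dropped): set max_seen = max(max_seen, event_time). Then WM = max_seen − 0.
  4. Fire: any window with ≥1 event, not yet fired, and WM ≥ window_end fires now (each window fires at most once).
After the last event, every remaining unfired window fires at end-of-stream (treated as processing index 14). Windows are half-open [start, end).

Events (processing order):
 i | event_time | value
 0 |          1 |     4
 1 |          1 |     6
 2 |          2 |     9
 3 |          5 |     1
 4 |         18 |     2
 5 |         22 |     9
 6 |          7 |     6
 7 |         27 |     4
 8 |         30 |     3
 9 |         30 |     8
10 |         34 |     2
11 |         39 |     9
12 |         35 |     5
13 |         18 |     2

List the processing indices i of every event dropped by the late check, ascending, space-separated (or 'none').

i=0 t=1 v=4: → [0,10); WM=1
i=1 t=1 v=6: → [0,10); WM=1
i=2 t=2 v=9: → [0,10); WM=2
i=3 t=5 v=1: → [0,10); WM=5
i=4 t=18 v=2: → [10,20); WM=18; [0,10) fires=20
i=5 t=22 v=9: → [20,30); WM=22; [10,20) fires=2
i=6 t=7 v=6: DROP (t<22-1); WM=22
i=7 t=27 v=4: → [20,30); WM=27
i=8 t=30 v=3: → [30,40); WM=30; [20,30) fires=13
i=9 t=30 v=8: → [30,40); WM=30
i=10 t=34 v=2: → [30,40); WM=34
i=11 t=39 v=9: → [30,40); WM=39
i=12 t=35 v=5: DROP (t<39-1); WM=39
i=13 t=18 v=2: DROP (t<39-1); WM=39

6 12 13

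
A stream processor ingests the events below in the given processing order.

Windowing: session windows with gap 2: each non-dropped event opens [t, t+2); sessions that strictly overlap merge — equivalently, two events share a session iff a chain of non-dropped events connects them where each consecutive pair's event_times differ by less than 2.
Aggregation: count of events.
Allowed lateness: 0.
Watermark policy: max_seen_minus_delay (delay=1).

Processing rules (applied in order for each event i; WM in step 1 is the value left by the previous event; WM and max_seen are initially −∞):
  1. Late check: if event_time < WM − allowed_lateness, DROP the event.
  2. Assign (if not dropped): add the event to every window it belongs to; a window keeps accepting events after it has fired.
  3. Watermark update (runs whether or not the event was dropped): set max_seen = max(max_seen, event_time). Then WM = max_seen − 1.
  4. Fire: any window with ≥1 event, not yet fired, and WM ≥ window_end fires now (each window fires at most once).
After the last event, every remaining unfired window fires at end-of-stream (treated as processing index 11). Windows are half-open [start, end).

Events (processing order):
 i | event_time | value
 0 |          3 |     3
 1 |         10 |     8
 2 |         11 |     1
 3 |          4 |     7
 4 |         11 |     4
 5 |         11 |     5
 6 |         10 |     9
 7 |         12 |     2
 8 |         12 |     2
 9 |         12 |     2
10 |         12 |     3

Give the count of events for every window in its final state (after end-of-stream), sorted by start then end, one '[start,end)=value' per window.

i=0 t=3 v=3: → [3,5); WM=2
i=1 t=10 v=8: → [10,12); WM=9
i=2 t=11 v=1: → [10,13); WM=10
i=3 t=4 v=7: DROP (t<10-0); WM=10
i=4 t=11 v=4: → [10,13); WM=10
i=5 t=11 v=5: → [10,13); WM=10
i=6 t=10 v=9: → [10,13); WM=10
i=7 t=12 v=2: → [10,14); WM=11
i=8 t=12 v=2: → [10,14); WM=11
i=9 t=12 v=2: → [10,14); WM=11
i=10 t=12 v=3: → [10,14); WM=11

[3,5)=1 [10,14)=9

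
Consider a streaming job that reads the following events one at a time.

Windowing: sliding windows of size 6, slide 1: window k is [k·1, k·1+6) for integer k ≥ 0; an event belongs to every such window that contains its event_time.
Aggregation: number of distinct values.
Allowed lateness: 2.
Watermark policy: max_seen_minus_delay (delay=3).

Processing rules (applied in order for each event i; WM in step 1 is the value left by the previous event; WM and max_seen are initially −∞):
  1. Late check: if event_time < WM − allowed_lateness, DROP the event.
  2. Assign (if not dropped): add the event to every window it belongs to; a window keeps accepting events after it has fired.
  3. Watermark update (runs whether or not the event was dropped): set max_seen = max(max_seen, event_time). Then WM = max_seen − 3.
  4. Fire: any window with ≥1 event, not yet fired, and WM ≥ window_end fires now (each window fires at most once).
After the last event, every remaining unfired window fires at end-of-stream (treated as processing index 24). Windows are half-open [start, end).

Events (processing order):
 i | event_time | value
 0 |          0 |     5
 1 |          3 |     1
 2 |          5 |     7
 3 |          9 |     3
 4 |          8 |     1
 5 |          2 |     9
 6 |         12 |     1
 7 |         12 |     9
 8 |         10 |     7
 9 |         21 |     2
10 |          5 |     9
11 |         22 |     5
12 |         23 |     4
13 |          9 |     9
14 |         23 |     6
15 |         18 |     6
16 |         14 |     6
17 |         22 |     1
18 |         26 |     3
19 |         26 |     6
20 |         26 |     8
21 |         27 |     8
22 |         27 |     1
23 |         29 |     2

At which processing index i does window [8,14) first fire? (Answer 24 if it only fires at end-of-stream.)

i=0 t=0 v=5: → [0,6); WM=-3
i=1 t=3 v=1: → [3,9),[2,8),[1,7),[0,6); WM=0
i=2 t=5 v=7: → [5,11),[4,10),[3,9),[2,8),[1,7),[0,6); WM=2
i=3 t=9 v=3: → [9,15),[8,14),[7,13),[6,12),[5,11),[4,10); WM=6; [0,6) fires=3
i=4 t=8 v=1: → [8,14),[7,13),[6,12),[5,11),[4,10),[3,9); WM=6
i=5 t=2 v=9: DROP (t<6-2); WM=6
i=6 t=12 v=1: → [12,18),[11,17),[10,16),[9,15),[8,14),[7,13); WM=9; [1,7) fires=2 [2,8) fires=2 [3,9) fires=2
i=7 t=12 v=9: → [12,18),[11,17),[10,16),[9,15),[8,14),[7,13); WM=9
i=8 t=10 v=7: → [10,16),[9,15),[8,14),[7,13),[6,12),[5,11); WM=9
i=9 t=21 v=2: → [21,27),[20,26),[19,25),[18,24),[17,23),[16,22); WM=18; [4,10) fires=3 [5,11) fires=3 [6,12) fires=3 [7,13) fires=4 [8,14) fires=4 [9,15) fires=4 [10,16) fires=3 [11,17) fires=2 [12,18) fires=2
i=10 t=5 v=9: DROP (t<18-2); WM=18
i=11 t=22 v=5: → [22,28),[21,27),[20,26),[19,25),[18,24),[17,23); WM=19
i=12 t=23 v=4: → [23,29),[22,28),[21,27),[20,26),[19,25),[18,24); WM=20
i=13 t=9 v=9: DROP (t<20-2); WM=20
i=14 t=23 v=6: → [23,29),[22,28),[21,27),[20,26),[19,25),[18,24); WM=20
i=15 t=18 v=6: → [18,24),[17,23),[16,22),[15,21),[14,20),[13,19); WM=20; [13,19) fires=1 [14,20) fires=1
i=16 t=14 v=6: DROP (t<20-2); WM=20
i=17 t=22 v=1: → [22,28),[21,27),[20,26),[19,25),[18,24),[17,23); WM=20
i=18 t=26 v=3: → [26,32),[25,31),[24,30),[23,29),[22,28),[21,27); WM=23; [15,21) fires=1 [16,22) fires=2 [17,23) fires=4
i=19 t=26 v=6: → [26,32),[25,31),[24,30),[23,29),[22,28),[21,27); WM=23
i=20 t=26 v=8: → [26,32),[25,31),[24,30),[23,29),[22,28),[21,27); WM=23
i=21 t=27 v=8: → [27,33),[26,32),[25,31),[24,30),[23,29),[22,28); WM=24; [18,24) fires=5
i=22 t=27 v=1: → [27,33),[26,32),[25,31),[24,30),[23,29),[22,28); WM=24
i=23 t=29 v=2: → [29,35),[28,34),[27,33),[26,32),[25,31),[24,30); WM=26; [19,25) fires=5 [20,26) fires=5

9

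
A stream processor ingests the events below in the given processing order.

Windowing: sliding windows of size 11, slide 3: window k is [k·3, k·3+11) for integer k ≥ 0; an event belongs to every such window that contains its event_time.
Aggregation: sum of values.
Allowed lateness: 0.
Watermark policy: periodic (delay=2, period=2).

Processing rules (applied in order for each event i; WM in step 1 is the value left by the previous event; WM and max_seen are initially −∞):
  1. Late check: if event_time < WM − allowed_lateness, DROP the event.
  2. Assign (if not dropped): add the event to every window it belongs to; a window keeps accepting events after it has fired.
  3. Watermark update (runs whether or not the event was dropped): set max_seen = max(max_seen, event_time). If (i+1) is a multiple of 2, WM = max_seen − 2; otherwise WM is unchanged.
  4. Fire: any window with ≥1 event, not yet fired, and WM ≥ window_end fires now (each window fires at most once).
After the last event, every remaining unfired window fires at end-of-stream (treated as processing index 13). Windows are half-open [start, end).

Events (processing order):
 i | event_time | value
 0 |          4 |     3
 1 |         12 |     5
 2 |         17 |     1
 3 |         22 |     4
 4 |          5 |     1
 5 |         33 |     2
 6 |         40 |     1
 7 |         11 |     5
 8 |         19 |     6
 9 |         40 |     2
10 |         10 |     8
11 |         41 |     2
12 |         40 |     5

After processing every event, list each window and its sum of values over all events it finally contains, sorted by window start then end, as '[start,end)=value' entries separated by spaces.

[0,11)=3 [3,14)=8 [6,17)=5 [9,20)=6 [12,23)=10 [15,26)=5 [18,29)=4 [21,32)=4 [24,35)=2 [27,38)=2 [30,41)=10 [33,44)=12 [36,47)=10 [39,50)=10

i=0 t=4 v=3: → [3,14),[0,11); WM=−∞
i=1 t=12 v=5: → [12,23),[9,20),[6,17),[3,14); WM=10
i=2 t=17 v=1: → [15,26),[12,23),[9,20); WM=10
i=3 t=22 v=4: → [21,32),[18,29),[15,26),[12,23); WM=20; [0,11) fires=3 [3,14) fires=8 [6,17) fires=5 [9,20) fires=6
i=4 t=5 v=1: DROP (t<20-0); WM=20
i=5 t=33 v=2: → [33,44),[30,41),[27,38),[24,35); WM=31; [12,23) fires=10 [15,26) fires=5 [18,29) fires=4
i=6 t=40 v=1: → [39,50),[36,47),[33,44),[30,41); WM=31
i=7 t=11 v=5: DROP (t<31-0); WM=38; [21,32) fires=4 [24,35) fires=2 [27,38) fires=2
i=8 t=19 v=6: DROP (t<38-0); WM=38
i=9 t=40 v=2: → [39,50),[36,47),[33,44),[30,41); WM=38
i=10 t=10 v=8: DROP (t<38-0); WM=38
i=11 t=41 v=2: → [39,50),[36,47),[33,44); WM=39
i=12 t=40 v=5: → [39,50),[36,47),[33,44),[30,41); WM=39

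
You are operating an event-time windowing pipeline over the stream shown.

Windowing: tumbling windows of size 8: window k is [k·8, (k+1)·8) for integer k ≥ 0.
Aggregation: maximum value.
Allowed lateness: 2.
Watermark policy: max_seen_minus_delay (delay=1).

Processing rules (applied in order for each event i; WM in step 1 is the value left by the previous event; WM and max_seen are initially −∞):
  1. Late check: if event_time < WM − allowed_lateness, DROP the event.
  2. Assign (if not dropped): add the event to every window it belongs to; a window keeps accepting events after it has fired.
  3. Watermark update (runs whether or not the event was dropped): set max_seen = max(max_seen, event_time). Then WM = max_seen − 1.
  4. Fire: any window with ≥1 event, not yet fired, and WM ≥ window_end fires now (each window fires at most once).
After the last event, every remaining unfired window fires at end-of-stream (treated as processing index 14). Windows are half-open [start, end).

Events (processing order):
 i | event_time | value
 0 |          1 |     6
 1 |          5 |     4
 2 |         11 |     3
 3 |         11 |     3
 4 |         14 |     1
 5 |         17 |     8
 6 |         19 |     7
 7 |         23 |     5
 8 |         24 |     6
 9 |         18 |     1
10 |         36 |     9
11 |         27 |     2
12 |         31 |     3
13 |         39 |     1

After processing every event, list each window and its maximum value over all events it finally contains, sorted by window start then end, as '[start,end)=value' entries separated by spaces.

i=0 t=1 v=6: → [0,8); WM=0
i=1 t=5 v=4: → [0,8); WM=4
i=2 t=11 v=3: → [8,16); WM=10; [0,8) fires=6
i=3 t=11 v=3: → [8,16); WM=10
i=4 t=14 v=1: → [8,16); WM=13
i=5 t=17 v=8: → [16,24); WM=16; [8,16) fires=3
i=6 t=19 v=7: → [16,24); WM=18
i=7 t=23 v=5: → [16,24); WM=22
i=8 t=24 v=6: → [24,32); WM=23
i=9 t=18 v=1: DROP (t<23-2); WM=23
i=10 t=36 v=9: → [32,40); WM=35; [16,24) fires=8 [24,32) fires=6
i=11 t=27 v=2: DROP (t<35-2); WM=35
i=12 t=31 v=3: DROP (t<35-2); WM=35
i=13 t=39 v=1: → [32,40); WM=38

[0,8)=6 [8,16)=3 [16,24)=8 [24,32)=6 [32,40)=9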